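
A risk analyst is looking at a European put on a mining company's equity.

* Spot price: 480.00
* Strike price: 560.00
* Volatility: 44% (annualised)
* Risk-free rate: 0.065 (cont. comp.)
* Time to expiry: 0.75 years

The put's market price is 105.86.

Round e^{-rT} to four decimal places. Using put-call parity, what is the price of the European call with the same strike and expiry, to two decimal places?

52.52

exp(−rT) = exp(−0.065·0.75) = 0.9524
Put-call parity: C − P = S − K·e^(−rT) = 480 − 560·0.9524 = 480 − 533.3440 = -53.3440
C = P + (C − P) = 105.86 + (-53.3440) = 52.5160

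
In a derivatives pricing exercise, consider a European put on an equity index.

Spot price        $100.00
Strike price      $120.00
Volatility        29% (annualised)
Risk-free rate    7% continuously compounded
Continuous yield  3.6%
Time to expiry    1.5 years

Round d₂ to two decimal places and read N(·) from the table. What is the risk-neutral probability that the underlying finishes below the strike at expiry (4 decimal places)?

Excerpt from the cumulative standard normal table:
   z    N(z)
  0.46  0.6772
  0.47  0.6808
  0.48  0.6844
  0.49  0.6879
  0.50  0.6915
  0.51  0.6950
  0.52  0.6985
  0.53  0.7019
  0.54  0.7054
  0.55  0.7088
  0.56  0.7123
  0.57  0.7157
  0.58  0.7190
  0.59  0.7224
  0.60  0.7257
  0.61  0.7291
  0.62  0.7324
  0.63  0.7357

T = 1.5;  σ√T = 0.3552
d₁ = [ln(100/120) + (0.07 − 0.036 + ½·0.29²)·1.5] / (σ√T) = (-0.1823 + 0.1141) / 0.3552 = -0.1921 ⇒ -0.19
d₂ = -0.1921 − 0.3552 = -0.5473 ⇒ -0.55
Risk-neutral Pr[S_T < K] = N(−d₂) = N(0.55) = 0.7088

0.7088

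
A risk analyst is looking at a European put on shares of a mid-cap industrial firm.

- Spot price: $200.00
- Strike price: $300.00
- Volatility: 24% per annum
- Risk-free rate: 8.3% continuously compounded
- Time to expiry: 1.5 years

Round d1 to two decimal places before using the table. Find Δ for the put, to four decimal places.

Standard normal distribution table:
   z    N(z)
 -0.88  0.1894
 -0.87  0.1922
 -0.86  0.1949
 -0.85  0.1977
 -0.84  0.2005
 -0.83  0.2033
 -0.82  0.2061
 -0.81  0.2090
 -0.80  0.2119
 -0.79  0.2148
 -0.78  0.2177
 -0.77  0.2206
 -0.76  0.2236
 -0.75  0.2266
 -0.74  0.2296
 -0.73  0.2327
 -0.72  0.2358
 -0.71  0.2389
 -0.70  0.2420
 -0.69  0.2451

T = 1.5;  σ√T = 0.2939
d₁ = [ln(200/300) + (0.083 + 0.24²/2)·1.5] / 0.2939 = [-0.4055 + 0.1677] / 0.2939 = -0.8089 → -0.81
N(d₁) = N(-0.81) = 0.2090
Δ_put = N(d₁) − 1 = 0.2090 − 1 = -0.7910

-0.7910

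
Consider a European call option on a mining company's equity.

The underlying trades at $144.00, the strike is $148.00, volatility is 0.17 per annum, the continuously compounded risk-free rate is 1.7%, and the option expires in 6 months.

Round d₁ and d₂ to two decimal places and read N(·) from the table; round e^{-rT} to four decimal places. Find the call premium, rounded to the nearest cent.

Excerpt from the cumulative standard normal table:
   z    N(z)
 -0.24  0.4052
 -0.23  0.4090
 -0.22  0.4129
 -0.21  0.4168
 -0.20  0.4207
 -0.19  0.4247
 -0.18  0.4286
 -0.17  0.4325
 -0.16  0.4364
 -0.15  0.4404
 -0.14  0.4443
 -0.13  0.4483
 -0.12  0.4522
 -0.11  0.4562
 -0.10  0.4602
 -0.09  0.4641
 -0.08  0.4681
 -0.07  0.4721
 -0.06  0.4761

$5.68

σ√T = 0.17·√0.5 = 0.1202
ln(S/K) + (r + σ²/2)T = ln(144/148) + (0.017 + 0.17²/2)·0.5 = -0.0274 + 0.0157 = -0.0117
d₁ = -0.0117 / 0.1202 = -0.0971 which rounds to -0.10
d₂ = d₁ − σ√T = -0.0971 − 0.1202 = -0.2173 which rounds to -0.22
exp(−rT) = exp(−0.017·0.5) = 0.9915
N(d₁) = N(-0.10) = 0.4602;  N(d₂) = N(-0.22) = 0.4129
C = 144·0.4602 − 148·0.9915·0.4129 = 66.2688 − 60.5898 = 5.6790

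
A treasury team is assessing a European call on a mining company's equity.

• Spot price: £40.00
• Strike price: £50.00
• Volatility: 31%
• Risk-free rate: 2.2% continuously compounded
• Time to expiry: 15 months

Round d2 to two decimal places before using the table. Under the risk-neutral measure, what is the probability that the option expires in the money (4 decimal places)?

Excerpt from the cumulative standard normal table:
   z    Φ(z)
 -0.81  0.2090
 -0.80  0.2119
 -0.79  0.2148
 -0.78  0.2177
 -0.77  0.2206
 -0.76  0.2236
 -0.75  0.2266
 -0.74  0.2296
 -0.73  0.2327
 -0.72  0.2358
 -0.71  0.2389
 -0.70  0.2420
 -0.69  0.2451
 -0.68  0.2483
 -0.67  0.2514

σ√T = 0.31 × 1.1180 = 0.3466
d₁ = [ln(40/50) + (0.022 + 0.31²/2)·1.25] / 0.3466 = [-0.2231 + 0.0876] / 0.3466 = -0.3912 ⇒ -0.39
d₂ = d₁ − σ√T = -0.3912 − 0.3466 = -0.7378 ⇒ -0.74
Pr(exercise) under Q = N(d₂) = 0.2296

0.2296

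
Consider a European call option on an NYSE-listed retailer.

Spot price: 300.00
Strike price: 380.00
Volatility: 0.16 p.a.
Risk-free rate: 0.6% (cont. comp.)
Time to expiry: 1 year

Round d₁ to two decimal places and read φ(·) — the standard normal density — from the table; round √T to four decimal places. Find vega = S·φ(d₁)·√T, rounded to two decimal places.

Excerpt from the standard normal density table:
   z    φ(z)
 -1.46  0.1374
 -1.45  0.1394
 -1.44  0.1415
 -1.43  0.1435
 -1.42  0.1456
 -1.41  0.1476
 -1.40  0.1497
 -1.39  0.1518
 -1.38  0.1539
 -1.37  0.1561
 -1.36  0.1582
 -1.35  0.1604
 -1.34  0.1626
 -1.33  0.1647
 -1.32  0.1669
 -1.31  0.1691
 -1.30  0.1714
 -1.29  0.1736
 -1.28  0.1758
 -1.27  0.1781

47.46

σ√T = 0.16 × 1.0000 = 0.1600
d₁ = [ln(300/380) + (0.006 + 0.16²/2)·1] / 0.1600 = [-0.2364 + 0.0188] / 0.1600 = -1.3599 ⇒ -1.36
√T = √1 = 1.0000
φ(d₁) = φ(-1.36) = 0.1582
vega = S·φ(d₁)·√T = 300·0.1582·1.0000 = 47.4600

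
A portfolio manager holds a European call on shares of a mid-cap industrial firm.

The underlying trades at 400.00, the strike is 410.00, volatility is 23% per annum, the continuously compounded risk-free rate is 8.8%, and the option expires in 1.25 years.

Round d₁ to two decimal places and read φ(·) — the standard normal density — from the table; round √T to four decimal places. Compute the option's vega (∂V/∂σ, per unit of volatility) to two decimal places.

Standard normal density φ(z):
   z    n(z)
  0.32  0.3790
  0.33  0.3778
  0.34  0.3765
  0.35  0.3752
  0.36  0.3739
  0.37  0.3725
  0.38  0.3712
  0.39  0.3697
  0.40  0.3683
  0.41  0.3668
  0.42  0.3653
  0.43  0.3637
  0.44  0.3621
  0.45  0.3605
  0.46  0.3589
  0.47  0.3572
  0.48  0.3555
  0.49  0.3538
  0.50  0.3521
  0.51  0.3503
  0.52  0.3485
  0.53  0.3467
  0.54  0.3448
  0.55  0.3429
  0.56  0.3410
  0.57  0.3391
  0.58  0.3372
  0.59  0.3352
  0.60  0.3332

160.50

σ√T = 0.23·√1.25 = 0.2571
ln(S/K) + (r + σ²/2)T = ln(400/410) + (0.088 + 0.23²/2)·1.25 = -0.0247 + 0.1431 = 0.1184
d₁ = 0.1184 / 0.2571 = 0.4603 ⇒ 0.46
√T = √1.25 = 1.1180
φ(d₁) = φ(0.46) = 0.3589
vega = S·φ(d₁)·√T = 400·0.3589·1.1180 = 160.5001
(Vega is the same for a European call and put with the same parameters.)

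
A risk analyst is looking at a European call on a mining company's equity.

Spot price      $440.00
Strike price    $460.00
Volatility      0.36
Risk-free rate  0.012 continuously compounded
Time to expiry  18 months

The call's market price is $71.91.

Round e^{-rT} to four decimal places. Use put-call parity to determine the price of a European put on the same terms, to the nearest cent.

$83.72

exp(−rT) = exp(−0.012·1.5) = 0.9822
Put-call parity: C − P = S − K·e^(−rT) = 440 − 460·0.9822 = 440 − 451.8120 = -11.8120
P = C − (C − P) = 71.91 − (-11.8120) = 83.7220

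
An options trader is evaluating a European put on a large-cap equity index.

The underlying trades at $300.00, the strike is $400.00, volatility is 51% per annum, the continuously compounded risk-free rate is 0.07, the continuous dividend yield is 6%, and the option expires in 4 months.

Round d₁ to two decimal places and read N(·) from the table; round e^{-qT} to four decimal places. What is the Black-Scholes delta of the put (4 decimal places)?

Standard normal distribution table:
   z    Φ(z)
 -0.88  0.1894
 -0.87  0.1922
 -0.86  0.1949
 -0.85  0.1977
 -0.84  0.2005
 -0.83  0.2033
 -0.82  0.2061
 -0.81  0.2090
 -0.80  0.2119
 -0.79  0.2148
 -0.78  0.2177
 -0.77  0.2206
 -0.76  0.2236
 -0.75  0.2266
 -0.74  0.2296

σ√T = 0.51 × 0.5774 = 0.2944
d₁ = [ln(300/400) + (0.07 − 0.06 + 0.51²/2)·0.3333] / 0.2944 = [-0.2877 + 0.0467] / 0.2944 = -0.8185 ≈ -0.82
N(d₁) = N(-0.82) = 0.2061
Δ_put = exp(−qT)·(N(d₁) − 1) = 0.9802·(0.2061 − 1) = -0.7782

-0.7782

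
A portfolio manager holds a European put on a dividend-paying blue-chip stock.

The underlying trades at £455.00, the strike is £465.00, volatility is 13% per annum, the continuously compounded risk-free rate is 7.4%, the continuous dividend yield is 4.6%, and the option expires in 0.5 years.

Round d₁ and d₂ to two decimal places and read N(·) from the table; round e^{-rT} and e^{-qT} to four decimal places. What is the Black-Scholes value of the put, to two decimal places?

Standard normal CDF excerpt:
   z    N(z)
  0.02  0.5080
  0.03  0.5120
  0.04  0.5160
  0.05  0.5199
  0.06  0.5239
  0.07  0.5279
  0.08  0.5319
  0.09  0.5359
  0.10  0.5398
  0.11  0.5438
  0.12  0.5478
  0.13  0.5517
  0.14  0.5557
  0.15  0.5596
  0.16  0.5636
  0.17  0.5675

£17.78

σ√T = 0.13 × 0.7071 = 0.0919
d₁ = [ln(455/465) + (0.074 − 0.046 + 0.13²/2)·0.5] / 0.0919 = [-0.0217 + 0.0182] / 0.0919 = -0.0382 which rounds to -0.04
d₂ = d₁ − σ√T = -0.0382 − 0.0919 = -0.1302 which rounds to -0.13
exp(−qT) = exp(−0.046·0.5) = 0.9773;  exp(−rT) = exp(−0.074·0.5) = 0.9637
N(−d₂) = N(0.13) = 0.5517;  N(−d₁) = N(0.04) = 0.5160
P = 465·0.9637·0.5517 − 455·0.9773·0.5160 = 247.2281 − 229.4505 = 17.7776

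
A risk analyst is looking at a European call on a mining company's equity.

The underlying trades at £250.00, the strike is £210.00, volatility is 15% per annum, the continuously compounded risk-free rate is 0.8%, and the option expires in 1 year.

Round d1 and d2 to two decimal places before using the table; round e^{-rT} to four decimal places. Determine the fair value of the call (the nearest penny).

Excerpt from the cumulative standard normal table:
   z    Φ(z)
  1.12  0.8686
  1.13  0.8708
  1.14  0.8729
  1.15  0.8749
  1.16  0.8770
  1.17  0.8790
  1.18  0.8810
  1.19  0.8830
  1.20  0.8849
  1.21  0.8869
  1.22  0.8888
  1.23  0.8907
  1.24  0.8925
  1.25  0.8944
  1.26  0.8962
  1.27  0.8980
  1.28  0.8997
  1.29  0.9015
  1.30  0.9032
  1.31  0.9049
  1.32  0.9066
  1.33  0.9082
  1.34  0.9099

σ√T = 0.15 × 1.0000 = 0.1500
ln(S/K) + (r + σ²/2)T = ln(250/210) + (0.008 + 0.15²/2)·1 = 0.1744 + 0.0192 = 0.1936
d₁ = 0.1936 / 0.1500 = 1.2907 ⇒ 1.29
d₂ = d₁ − σ√T = 1.2907 − 0.1500 = 1.1407 ⇒ 1.14
exp(−rT) = exp(−0.008·1) = 0.9920
C = 250·N(1.29) − 210·0.9920·N(1.14) = 250·0.9015 − 210·0.9920·0.8729 = 225.3750 − 181.8425 = 43.5325

£43.53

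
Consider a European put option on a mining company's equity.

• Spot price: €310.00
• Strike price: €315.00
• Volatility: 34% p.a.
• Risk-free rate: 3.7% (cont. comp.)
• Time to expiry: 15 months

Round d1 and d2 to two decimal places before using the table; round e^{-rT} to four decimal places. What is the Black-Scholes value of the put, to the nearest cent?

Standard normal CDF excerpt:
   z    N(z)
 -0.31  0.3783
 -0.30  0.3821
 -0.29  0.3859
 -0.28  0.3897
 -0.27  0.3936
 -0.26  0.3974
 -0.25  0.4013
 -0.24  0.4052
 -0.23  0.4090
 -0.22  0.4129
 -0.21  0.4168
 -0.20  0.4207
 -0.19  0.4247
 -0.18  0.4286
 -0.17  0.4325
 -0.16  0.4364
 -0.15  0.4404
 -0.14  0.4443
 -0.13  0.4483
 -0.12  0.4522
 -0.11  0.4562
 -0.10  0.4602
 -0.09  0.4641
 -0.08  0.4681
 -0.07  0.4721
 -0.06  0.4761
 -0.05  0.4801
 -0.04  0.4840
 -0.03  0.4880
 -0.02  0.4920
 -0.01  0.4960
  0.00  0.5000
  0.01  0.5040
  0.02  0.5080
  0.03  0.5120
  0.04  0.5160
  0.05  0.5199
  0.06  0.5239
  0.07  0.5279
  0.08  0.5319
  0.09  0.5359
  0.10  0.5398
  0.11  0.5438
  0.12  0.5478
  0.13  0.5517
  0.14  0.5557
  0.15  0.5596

€41.54

σ√T = 0.34 × 1.1180 = 0.3801
d₁ = [ln(310/315) + (0.037 + 0.34²/2)·1.25] / 0.3801 = [-0.0160 + 0.1185] / 0.3801 = 0.2696 → 0.27
d₂ = d₁ − σ√T = 0.2696 − 0.3801 = -0.1105 → -0.11
e^(−rT) = e^(−0.037·1.25) = 0.9548
N(−d₂) = N(0.11) = 0.5438;  N(−d₁) = N(-0.27) = 0.3936
P = 315·0.9548·0.5438 − 310·0.3936 = 163.5544 − 122.0160 = 41.5384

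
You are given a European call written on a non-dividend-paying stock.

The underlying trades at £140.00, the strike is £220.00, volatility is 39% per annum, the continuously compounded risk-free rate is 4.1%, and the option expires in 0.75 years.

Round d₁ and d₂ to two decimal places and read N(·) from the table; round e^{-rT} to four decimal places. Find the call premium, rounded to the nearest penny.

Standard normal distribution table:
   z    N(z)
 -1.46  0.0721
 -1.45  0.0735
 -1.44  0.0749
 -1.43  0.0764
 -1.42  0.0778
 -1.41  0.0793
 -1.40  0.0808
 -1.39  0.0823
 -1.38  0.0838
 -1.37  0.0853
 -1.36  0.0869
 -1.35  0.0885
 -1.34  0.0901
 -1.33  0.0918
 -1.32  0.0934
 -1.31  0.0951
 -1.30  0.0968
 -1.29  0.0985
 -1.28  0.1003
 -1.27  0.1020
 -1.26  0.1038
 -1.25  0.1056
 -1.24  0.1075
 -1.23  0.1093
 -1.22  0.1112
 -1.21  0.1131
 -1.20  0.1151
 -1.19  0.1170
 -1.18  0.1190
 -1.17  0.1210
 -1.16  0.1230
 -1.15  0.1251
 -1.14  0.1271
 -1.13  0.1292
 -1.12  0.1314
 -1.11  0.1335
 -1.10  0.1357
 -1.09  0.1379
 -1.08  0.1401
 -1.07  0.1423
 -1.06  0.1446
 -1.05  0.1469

σ√T = 0.39 × 0.8660 = 0.3377
ln(S/K) + (r + σ²/2)T = ln(140/220) + (0.041 + 0.39²/2)·0.75 = -0.4520 + 0.0878 = -0.3642
d₁ = -0.3642 / 0.3377 = -1.0783 which rounds to -1.08
d₂ = d₁ − σ√T = -1.0783 − 0.3377 = -1.4161 which rounds to -1.42
e^(−rT) = e^(−0.041·0.75) = 0.9697
C = 140·N(-1.08) − 220·0.9697·N(-1.42) = 140·0.1401 − 220·0.9697·0.0778 = 19.6140 − 16.5974 = 3.0166

£3.02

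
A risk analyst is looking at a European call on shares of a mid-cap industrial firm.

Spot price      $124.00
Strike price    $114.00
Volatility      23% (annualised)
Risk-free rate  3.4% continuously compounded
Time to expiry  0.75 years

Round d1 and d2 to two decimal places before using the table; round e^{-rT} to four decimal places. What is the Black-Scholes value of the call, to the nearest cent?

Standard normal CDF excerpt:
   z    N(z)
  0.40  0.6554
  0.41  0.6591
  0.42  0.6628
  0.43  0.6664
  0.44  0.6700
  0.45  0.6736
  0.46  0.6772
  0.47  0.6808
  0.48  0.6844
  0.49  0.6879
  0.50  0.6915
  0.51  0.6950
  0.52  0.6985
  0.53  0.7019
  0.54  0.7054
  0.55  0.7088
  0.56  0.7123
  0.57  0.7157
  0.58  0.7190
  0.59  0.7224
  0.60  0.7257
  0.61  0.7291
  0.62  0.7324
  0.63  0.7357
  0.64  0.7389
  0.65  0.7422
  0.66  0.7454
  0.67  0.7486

$17.18

σ√T = 0.23 × 0.8660 = 0.1992
d₁ = [ln(124/114) + (0.034 + 0.23²/2)·0.75] / 0.1992 = [0.0841 + 0.0453] / 0.1992 = 0.6497 → 0.65
d₂ = d₁ − σ√T = 0.6497 − 0.1992 = 0.4506 → 0.45
e^(−rT) = e^(−0.034·0.75) = 0.9748
C = 124·N(0.65) − 114·0.9748·N(0.45) = 124·0.7422 − 114·0.9748·0.6736 = 92.0328 − 74.8553 = 17.1775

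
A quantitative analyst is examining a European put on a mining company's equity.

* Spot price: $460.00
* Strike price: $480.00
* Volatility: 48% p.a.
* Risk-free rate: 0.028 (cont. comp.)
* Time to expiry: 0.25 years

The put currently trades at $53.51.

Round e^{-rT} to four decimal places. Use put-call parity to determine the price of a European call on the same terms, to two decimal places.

$36.87

e^(−rT) = e^(−0.028·0.25) = 0.9930
Put-call parity: C − P = S − K·e^(−rT) = 460 − 480·0.9930 = 460 − 476.6400 = -16.6400
C = P + (C − P) = 53.51 + (-16.6400) = 36.8700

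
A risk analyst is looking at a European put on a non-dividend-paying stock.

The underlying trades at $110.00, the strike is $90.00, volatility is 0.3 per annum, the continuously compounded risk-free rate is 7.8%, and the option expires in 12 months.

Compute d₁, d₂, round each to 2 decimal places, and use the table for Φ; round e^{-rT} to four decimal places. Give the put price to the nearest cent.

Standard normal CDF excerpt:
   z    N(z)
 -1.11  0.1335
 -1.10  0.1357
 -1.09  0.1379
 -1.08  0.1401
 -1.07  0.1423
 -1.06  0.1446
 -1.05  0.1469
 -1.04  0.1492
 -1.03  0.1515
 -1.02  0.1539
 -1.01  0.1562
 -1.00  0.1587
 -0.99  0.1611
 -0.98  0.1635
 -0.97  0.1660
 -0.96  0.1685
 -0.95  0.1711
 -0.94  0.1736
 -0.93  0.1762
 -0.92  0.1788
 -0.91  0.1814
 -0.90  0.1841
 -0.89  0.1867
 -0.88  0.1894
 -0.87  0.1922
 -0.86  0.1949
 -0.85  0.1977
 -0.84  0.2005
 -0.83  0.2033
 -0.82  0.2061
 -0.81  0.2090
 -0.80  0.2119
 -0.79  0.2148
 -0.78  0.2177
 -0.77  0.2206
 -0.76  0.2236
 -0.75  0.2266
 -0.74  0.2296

$2.71

σ√T = 0.3 × 1.0000 = 0.3000
d₁ = [ln(110/90) + (0.078 + ½·0.3²)·1] / (σ√T) = (0.2007 + 0.1230) / 0.3000 = 1.0789 which rounds to 1.08
d₂ = 1.0789 − 0.3000 = 0.7789 which rounds to 0.78
e^(−rT) = e^(−0.078·1) = 0.9250
N(−d₂) = N(-0.78) = 0.2177;  N(−d₁) = N(-1.08) = 0.1401
P = 90·0.9250·0.2177 − 110·0.1401 = 18.1235 − 15.4110 = 2.7125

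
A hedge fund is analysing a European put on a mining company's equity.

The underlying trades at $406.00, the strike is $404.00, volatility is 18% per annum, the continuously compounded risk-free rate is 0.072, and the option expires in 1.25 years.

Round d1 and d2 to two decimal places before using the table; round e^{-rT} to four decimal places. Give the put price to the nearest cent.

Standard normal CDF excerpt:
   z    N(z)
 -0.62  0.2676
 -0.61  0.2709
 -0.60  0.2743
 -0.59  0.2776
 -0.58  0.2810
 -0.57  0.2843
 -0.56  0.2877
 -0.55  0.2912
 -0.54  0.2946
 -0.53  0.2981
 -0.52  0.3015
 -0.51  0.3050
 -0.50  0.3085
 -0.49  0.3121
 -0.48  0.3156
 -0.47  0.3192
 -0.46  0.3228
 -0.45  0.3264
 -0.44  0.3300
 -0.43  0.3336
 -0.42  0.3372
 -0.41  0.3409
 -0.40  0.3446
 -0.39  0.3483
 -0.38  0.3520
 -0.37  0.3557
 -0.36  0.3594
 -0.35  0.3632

σ√T = 0.18·√1.25 = 0.2012
ln(S/K) + (r + σ²/2)T = ln(406/404) + (0.072 + 0.18²/2)·1.25 = 0.0049 + 0.1103 = 0.1152
d₁ = 0.1152 / 0.2012 = 0.5724 ⇒ 0.57
d₂ = d₁ − σ√T = 0.5724 − 0.2012 = 0.3711 ⇒ 0.37
e^(−rT) = e^(−0.072·1.25) = 0.9139
N(−d₂) = N(-0.37) = 0.3557;  N(−d₁) = N(-0.57) = 0.2843
P = 404·0.9139·0.3557 − 406·0.2843 = 131.3300 − 115.4258 = 15.9042

$15.90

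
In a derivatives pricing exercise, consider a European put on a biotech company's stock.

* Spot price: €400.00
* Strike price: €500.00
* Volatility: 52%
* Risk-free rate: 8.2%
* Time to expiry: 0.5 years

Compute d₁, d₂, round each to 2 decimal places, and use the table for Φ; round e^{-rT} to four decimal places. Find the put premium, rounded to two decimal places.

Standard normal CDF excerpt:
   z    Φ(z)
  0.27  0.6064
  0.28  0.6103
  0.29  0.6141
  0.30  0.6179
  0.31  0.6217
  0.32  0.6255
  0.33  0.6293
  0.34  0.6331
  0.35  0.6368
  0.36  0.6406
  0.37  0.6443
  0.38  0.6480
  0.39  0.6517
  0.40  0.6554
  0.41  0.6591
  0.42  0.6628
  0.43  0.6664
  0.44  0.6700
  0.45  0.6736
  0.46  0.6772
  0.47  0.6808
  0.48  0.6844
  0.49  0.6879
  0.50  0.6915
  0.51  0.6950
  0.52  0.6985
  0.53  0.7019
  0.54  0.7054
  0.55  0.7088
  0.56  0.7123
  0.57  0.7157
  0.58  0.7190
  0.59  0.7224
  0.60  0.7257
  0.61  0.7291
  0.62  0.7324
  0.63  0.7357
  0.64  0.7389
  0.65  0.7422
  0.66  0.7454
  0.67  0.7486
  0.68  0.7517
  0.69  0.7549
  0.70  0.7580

€112.06

T = 0.5;  σ√T = 0.3677
d₁ = [ln(400/500) + (0.082 + ½·0.52²)·0.5] / (σ√T) = (-0.2231 + 0.1086) / 0.3677 = -0.3115 ⇒ -0.31
d₂ = -0.3115 − 0.3677 = -0.6792 ⇒ -0.68
e^(−rT) = e^(−0.082·0.5) = 0.9598
P = 500·0.9598·N(0.68) − 400·N(0.31) = 500·0.9598·0.7517 − 400·0.6217 = 360.7408 − 248.6800 = 112.0608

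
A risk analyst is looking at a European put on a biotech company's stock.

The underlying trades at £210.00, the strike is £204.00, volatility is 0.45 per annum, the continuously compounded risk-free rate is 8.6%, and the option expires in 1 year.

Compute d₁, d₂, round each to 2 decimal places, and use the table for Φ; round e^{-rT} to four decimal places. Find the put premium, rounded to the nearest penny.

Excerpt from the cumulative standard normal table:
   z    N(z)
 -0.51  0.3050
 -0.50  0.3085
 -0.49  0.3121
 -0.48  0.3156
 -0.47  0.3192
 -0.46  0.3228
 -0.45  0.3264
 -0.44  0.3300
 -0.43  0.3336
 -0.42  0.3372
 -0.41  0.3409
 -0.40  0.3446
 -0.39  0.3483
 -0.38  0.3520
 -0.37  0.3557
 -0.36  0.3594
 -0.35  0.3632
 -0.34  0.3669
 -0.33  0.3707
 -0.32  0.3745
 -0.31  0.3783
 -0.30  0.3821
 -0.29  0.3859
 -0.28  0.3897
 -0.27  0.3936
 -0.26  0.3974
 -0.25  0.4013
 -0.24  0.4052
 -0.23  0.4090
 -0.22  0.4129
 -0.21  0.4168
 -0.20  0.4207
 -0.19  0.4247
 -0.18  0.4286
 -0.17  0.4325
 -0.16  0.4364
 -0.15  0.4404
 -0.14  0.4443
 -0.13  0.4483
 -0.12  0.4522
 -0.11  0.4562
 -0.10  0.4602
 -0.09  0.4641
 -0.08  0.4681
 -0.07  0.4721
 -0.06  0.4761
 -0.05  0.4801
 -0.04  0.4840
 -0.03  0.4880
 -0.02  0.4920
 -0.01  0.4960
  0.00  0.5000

T = 1;  σ√T = 0.4500
ln(S/K) + (r + σ²/2)T = ln(210/204) + (0.086 + 0.45²/2)·1 = 0.0290 + 0.1872 = 0.2162
d₁ = 0.2162 / 0.4500 = 0.4805 which rounds to 0.48
d₂ = d₁ − σ√T = 0.4805 − 0.4500 = 0.0305 which rounds to 0.03
e^(−rT) = e^(−0.086·1) = 0.9176
N(−d₂) = N(-0.03) = 0.4880;  N(−d₁) = N(-0.48) = 0.3156
P = 204·0.9176·0.4880 − 210·0.3156 = 91.3489 − 66.2760 = 25.0729

£25.07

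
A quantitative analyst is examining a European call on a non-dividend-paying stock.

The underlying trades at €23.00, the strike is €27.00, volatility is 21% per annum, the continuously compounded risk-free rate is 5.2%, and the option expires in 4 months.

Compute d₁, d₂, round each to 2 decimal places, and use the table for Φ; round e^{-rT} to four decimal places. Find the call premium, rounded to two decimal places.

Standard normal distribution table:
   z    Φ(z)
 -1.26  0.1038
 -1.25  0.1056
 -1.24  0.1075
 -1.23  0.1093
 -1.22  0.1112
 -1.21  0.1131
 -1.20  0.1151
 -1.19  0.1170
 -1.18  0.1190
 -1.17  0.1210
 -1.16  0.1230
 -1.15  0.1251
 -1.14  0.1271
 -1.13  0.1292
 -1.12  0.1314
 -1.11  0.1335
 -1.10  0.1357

€0.17

σ√T = 0.21·√0.3333 = 0.1212
d₁ = [ln(23/27) + (0.052 + ½·0.21²)·0.3333] / (σ√T) = (-0.1603 + 0.0247) / 0.1212 = -1.1189 which rounds to -1.12
d₂ = -1.1189 − 0.1212 = -1.2401 which rounds to -1.24
exp(−rT) = exp(−0.052·0.3333) = 0.9828
C = 23·N(-1.12) − 27·0.9828·N(-1.24) = 23·0.1314 − 27·0.9828·0.1075 = 3.0222 − 2.8526 = 0.1696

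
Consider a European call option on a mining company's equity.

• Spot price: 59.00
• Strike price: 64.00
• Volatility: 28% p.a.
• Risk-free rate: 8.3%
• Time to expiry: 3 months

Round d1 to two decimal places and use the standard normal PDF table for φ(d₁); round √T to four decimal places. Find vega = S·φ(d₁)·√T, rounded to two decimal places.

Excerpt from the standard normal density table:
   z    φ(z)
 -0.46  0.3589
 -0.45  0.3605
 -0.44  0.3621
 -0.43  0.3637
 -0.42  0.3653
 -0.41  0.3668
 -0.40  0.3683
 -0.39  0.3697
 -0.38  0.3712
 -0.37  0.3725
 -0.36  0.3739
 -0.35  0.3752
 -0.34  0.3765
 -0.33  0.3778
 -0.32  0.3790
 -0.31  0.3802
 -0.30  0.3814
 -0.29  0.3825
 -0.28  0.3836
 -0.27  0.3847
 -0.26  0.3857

T = 0.25;  σ√T = 0.1400
d₁ = [ln(59/64) + (0.083 + 0.28²/2)·0.25] / 0.1400 = [-0.0813 + 0.0306] / 0.1400 = -0.3628 → -0.36
√T = √0.25 = 0.5000
φ(d₁) = φ(-0.36) = 0.3739
vega = S·φ(d₁)·√T = 59·0.3739·0.5000 = 11.0301

11.03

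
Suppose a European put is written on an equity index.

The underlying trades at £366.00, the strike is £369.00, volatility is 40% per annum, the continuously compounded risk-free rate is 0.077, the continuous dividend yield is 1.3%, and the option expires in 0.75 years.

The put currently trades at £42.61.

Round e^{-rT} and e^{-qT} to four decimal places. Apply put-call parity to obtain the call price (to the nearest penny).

£56.76

exp(−qT) = exp(−0.013·0.75) = 0.9903;  exp(−rT) = exp(−0.077·0.75) = 0.9439
Put-call parity: C − P = S·e^(−qT) − K·e^(−rT) = 366·0.9903 − 369·0.9439 = 362.4498 − 348.2991 = 14.1507
C = P + (C − P) = 42.61 + (14.1507) = 56.7607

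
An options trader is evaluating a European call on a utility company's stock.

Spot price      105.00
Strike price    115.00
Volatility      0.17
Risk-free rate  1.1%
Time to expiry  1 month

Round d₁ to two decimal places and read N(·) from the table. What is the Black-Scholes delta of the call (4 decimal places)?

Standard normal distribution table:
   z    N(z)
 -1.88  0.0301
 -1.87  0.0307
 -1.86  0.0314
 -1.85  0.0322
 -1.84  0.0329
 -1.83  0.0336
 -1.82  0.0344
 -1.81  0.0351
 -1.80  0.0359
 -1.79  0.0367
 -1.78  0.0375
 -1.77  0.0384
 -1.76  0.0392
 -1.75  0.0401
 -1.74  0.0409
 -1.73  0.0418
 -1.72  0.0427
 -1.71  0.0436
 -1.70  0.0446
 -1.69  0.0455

0.0351

T = 0.08333;  σ√T = 0.0491
d₁ = [ln(105/115) + (0.011 + ½·0.17²)·0.08333] / (σ√T) = (-0.0910 + 0.0021) / 0.0491 = -1.8105 → -1.81
N(d₁) = N(-1.81) = 0.0351
Δ_call = N(d₁) = 0.0351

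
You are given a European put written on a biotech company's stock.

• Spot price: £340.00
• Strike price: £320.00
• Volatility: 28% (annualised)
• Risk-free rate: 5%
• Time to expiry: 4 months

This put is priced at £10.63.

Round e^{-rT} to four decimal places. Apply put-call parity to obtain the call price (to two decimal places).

£35.91

e^(−rT) = e^(−0.05·0.3333) = 0.9835
Put-call parity: C − P = S − K·e^(−rT) = 340 − 320·0.9835 = 340 − 314.7200 = 25.2800
C = P + (C − P) = 10.63 + (25.2800) = 35.9100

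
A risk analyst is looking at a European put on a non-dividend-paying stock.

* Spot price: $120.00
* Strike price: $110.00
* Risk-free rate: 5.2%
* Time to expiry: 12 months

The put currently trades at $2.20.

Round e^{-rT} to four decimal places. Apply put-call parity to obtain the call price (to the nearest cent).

$17.78

e^(−rT) = e^(−0.052·1) = 0.9493
Put-call parity: C − P = S − K·e^(−rT) = 120 − 110·0.9493 = 120 − 104.4230 = 15.5770
C = P + (C − P) = 2.20 + (15.5770) = 17.7770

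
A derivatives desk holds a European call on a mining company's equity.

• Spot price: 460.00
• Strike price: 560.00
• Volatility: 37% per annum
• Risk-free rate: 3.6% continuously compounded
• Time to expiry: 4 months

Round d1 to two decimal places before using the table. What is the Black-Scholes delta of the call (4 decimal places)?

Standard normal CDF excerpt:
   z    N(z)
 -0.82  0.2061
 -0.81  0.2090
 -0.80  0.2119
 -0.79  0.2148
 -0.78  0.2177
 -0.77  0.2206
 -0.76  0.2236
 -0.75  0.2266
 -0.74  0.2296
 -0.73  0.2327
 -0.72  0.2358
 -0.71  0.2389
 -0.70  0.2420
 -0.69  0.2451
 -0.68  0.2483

σ√T = 0.37 × 0.5774 = 0.2136
d₁ = [ln(460/560) + (0.036 + 0.37²/2)·0.3333] / 0.2136 = [-0.1967 + 0.0348] / 0.2136 = -0.7579 which rounds to -0.76
N(d₁) = N(-0.76) = 0.2236
Δ_call = N(d₁) = 0.2236

0.2236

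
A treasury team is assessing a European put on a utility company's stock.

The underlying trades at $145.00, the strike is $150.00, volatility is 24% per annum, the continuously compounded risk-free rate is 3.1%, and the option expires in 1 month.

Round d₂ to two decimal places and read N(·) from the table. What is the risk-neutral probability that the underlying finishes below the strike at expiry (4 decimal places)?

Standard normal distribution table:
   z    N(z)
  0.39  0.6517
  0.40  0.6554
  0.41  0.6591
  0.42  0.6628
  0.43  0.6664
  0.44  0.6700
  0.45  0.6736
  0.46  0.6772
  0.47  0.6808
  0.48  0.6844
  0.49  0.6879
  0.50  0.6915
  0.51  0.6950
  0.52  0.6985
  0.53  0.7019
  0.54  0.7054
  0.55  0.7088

0.6879

σ√T = 0.24 × 0.2887 = 0.0693
d₁ = [ln(145/150) + (0.031 + 0.24²/2)·0.08333] / 0.0693 = [-0.0339 + 0.0050] / 0.0693 = -0.4174 → -0.42
d₂ = d₁ − σ√T = -0.4174 − 0.0693 = -0.4867 → -0.49
Risk-neutral Pr[S_T < K] = N(−d₂) = N(0.49) = 0.6879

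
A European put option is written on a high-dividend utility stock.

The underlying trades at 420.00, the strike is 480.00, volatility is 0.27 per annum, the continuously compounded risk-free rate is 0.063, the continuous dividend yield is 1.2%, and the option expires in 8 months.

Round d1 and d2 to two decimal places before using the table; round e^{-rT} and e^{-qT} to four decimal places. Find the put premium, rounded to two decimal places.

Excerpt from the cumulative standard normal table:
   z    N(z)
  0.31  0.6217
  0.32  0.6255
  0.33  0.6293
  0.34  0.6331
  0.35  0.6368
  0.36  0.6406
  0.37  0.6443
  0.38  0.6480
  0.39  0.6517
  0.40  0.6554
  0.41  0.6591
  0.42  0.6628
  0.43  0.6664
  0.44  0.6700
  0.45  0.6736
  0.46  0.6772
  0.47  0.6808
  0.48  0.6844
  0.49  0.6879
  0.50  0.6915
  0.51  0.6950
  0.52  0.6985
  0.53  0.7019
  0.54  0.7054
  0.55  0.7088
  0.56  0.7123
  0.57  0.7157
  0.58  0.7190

64.08

T = 0.6667;  σ√T = 0.2205
ln(S/K) + (r − q + σ²/2)T = ln(420/480) + (0.063 − 0.012 + 0.27²/2)·0.6667 = -0.1335 + 0.0583 = -0.0752
d₁ = -0.0752 / 0.2205 = -0.3413 ≈ -0.34
d₂ = d₁ − σ√T = -0.3413 − 0.2205 = -0.5617 ≈ -0.56
exp(−qT) = exp(−0.012·0.6667) = 0.9920;  exp(−rT) = exp(−0.063·0.6667) = 0.9589
P = 480·0.9589·N(0.56) − 420·0.9920·N(0.34) = 480·0.9589·0.7123 − 420·0.9920·0.6331 = 327.8517 − 263.7748 = 64.0770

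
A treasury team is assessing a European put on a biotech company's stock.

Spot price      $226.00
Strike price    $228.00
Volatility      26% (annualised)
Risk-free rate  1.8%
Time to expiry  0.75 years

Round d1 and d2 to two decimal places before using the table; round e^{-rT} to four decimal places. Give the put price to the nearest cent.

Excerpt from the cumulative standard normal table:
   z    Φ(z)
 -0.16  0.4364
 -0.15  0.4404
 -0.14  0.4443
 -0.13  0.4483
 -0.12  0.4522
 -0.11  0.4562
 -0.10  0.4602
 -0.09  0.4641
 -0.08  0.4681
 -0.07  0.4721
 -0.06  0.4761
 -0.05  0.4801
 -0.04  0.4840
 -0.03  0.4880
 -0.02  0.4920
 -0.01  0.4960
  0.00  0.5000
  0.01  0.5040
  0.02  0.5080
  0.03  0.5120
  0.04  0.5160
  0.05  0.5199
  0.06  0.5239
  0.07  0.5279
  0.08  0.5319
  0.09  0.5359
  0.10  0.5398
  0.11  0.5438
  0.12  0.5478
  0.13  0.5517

T = 0.75;  σ√T = 0.2252
d₁ = [ln(226/228) + (0.018 + ½·0.26²)·0.75] / (σ√T) = (-0.0088 + 0.0388) / 0.2252 = 0.1334 ≈ 0.13
d₂ = 0.1334 − 0.2252 = -0.0918 ≈ -0.09
e^(−rT) = e^(−0.018·0.75) = 0.9866
N(−d₂) = N(0.09) = 0.5359;  N(−d₁) = N(-0.13) = 0.4483
P = 228·0.9866·0.5359 − 226·0.4483 = 120.5479 − 101.3158 = 19.2321

$19.23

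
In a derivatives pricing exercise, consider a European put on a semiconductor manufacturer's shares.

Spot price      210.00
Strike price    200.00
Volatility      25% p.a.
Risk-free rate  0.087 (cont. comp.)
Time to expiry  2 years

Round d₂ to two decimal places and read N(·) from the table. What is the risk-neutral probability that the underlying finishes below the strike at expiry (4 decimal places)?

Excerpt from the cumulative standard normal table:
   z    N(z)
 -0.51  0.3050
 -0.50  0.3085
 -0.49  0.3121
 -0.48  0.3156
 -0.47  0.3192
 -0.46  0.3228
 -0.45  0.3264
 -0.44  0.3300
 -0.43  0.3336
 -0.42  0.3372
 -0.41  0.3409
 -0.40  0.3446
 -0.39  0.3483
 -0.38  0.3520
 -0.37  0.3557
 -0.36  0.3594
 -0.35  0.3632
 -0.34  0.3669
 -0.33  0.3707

0.3264

T = 2;  σ√T = 0.3536
ln(S/K) + (r + σ²/2)T = ln(210/200) + (0.087 + 0.25²/2)·2 = 0.0488 + 0.2365 = 0.2853
d₁ = 0.2853 / 0.3536 = 0.8069 ⇒ 0.81
d₂ = d₁ − σ√T = 0.8069 − 0.3536 = 0.4534 ⇒ 0.45
Pr(exercise) under Q = N(−d₂) = N(-0.45) = 0.3264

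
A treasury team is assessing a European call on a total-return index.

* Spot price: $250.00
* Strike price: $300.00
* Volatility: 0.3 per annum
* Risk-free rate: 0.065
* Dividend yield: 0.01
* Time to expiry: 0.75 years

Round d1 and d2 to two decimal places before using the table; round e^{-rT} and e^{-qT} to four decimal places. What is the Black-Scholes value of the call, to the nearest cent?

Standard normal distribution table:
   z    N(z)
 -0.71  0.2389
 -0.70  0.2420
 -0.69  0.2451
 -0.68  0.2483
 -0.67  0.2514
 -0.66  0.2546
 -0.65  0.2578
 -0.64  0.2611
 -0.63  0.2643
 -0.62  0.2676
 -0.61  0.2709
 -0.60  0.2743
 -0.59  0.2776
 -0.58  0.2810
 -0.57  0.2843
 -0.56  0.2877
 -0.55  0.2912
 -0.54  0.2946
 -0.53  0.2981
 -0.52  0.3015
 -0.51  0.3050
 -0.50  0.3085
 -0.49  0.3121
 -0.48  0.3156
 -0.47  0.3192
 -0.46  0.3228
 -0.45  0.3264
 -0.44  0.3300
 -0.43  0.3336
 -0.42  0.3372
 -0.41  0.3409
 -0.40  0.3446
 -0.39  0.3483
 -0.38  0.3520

σ√T = 0.3 × 0.8660 = 0.2598
d₁ = [ln(250/300) + (0.065 − 0.01 + 0.3²/2)·0.75] / 0.2598 = [-0.1823 + 0.0750] / 0.2598 = -0.4131 ⇒ -0.41
d₂ = d₁ − σ√T = -0.4131 − 0.2598 = -0.6729 ⇒ -0.67
exp(−qT) = exp(−0.01·0.75) = 0.9925;  exp(−rT) = exp(−0.065·0.75) = 0.9524
N(d₁) = N(-0.41) = 0.3409;  N(d₂) = N(-0.67) = 0.2514
C = 250·0.9925·0.3409 − 300·0.9524·0.2514 = 84.5858 − 71.8300 = 12.7558

$12.76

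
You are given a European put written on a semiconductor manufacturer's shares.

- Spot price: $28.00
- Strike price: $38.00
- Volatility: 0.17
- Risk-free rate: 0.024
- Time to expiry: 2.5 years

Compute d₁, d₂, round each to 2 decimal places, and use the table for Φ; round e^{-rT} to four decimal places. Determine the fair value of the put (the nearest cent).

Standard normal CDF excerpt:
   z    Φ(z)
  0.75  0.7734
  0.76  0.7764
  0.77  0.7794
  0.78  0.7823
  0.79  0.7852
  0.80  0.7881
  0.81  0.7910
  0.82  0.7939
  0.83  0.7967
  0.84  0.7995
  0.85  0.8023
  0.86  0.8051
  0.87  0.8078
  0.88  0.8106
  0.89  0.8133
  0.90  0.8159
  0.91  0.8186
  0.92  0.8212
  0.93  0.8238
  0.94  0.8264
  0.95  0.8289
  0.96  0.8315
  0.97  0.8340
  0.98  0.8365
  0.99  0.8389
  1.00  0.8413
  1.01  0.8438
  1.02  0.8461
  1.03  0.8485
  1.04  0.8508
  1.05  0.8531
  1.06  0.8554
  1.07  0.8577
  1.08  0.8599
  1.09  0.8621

σ√T = 0.17·√2.5 = 0.2688
ln(S/K) + (r + σ²/2)T = ln(28/38) + (0.024 + 0.17²/2)·2.5 = -0.3054 + 0.0961 = -0.2093
d₁ = -0.2093 / 0.2688 = -0.7785 → -0.78
d₂ = d₁ − σ√T = -0.7785 − 0.2688 = -1.0473 → -1.05
exp(−rT) = exp(−0.024·2.5) = 0.9418
P = 38·0.9418·N(1.05) − 28·N(0.78) = 38·0.9418·0.8531 − 28·0.7823 = 30.5311 − 21.9044 = 8.6267

$8.63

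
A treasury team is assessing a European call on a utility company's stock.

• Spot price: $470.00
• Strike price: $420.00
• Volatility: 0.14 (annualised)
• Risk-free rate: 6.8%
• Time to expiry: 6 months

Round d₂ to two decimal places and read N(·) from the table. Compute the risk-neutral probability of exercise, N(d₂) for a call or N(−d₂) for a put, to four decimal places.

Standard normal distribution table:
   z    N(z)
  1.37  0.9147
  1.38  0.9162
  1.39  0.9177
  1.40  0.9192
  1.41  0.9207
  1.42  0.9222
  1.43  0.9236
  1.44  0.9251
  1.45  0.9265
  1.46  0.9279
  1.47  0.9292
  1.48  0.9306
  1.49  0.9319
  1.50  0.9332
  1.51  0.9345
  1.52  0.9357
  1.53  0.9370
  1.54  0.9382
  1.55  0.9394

σ√T = 0.14 × 0.7071 = 0.0990
d₁ = [ln(470/420) + (0.068 + 0.14²/2)·0.5] / 0.0990 = [0.1125 + 0.0389] / 0.0990 = 1.5291 → 1.53
d₂ = d₁ − σ√T = 1.5291 − 0.0990 = 1.4302 → 1.43
Risk-neutral Pr[S_T > K] = N(d₂) = N(1.43) = 0.9236

0.9236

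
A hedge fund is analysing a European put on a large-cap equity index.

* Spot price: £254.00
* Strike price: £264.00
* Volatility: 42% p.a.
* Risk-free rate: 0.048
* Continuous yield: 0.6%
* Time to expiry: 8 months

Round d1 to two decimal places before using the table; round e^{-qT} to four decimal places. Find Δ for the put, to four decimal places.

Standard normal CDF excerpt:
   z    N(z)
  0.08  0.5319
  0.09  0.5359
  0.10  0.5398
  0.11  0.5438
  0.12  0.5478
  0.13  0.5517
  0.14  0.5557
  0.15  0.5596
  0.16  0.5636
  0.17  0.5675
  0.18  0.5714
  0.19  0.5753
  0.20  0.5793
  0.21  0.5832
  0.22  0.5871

-0.4425

T = 0.6667;  σ√T = 0.3429
d₁ = [ln(254/264) + (0.048 − 0.006 + 0.42²/2)·0.6667] / 0.3429 = [-0.0386 + 0.0868] / 0.3429 = 0.1405 ≈ 0.14
N(d₁) = N(0.14) = 0.5557
Δ_put = exp(−qT)·(N(d₁) − 1) = 0.9960·(0.5557 − 1) = -0.4425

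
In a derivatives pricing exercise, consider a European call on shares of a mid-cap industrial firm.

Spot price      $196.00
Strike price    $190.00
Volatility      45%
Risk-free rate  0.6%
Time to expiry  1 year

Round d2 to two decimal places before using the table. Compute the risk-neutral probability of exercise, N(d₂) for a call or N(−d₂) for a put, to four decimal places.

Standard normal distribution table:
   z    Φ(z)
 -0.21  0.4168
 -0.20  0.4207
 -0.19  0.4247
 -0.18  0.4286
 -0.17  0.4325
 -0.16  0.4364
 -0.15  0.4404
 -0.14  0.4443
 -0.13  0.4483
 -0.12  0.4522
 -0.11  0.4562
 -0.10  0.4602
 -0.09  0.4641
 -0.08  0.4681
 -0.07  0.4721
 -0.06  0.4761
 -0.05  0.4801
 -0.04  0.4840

0.4443

σ√T = 0.45 × 1.0000 = 0.4500
d₁ = [ln(196/190) + (0.006 + 0.45²/2)·1] / 0.4500 = [0.0311 + 0.1073] / 0.4500 = 0.3074 ⇒ 0.31
d₂ = d₁ − σ√T = 0.3074 − 0.4500 = -0.1426 ⇒ -0.14
Risk-neutral Pr[S_T > K] = N(d₂) = N(-0.14) = 0.4443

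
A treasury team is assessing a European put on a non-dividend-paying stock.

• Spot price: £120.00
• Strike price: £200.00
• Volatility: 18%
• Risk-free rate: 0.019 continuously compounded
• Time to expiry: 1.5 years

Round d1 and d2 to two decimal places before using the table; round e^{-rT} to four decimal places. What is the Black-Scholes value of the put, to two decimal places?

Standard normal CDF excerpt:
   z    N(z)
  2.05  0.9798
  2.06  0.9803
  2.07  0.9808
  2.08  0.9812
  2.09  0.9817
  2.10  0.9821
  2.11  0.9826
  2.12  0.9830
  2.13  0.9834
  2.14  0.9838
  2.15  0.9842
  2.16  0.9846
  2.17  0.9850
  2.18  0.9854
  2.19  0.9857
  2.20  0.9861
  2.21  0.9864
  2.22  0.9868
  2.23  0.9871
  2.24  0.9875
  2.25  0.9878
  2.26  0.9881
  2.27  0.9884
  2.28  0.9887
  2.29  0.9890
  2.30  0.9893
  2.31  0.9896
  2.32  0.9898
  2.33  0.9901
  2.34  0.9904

£74.56

σ√T = 0.18·√1.5 = 0.2205
d₁ = [ln(120/200) + (0.019 + ½·0.18²)·1.5] / (σ√T) = (-0.5108 + 0.0528) / 0.2205 = -2.0776 which rounds to -2.08
d₂ = -2.0776 − 0.2205 = -2.2981 which rounds to -2.30
exp(−rT) = exp(−0.019·1.5) = 0.9719
P = 200·0.9719·N(2.30) − 120·N(2.08) = 200·0.9719·0.9893 − 120·0.9812 = 192.3001 − 117.7440 = 74.5561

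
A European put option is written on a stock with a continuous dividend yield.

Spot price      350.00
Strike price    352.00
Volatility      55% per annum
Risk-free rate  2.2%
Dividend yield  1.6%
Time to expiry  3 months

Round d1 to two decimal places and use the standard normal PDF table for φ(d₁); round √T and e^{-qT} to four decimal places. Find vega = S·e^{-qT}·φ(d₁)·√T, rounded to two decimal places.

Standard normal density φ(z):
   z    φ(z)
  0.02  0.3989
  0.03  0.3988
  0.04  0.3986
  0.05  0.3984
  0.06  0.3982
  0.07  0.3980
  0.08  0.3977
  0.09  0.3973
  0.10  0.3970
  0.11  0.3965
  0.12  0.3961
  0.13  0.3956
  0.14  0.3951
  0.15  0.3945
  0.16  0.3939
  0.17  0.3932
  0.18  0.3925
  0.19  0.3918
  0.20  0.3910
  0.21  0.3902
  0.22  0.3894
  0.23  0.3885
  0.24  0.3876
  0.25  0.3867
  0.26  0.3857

σ√T = 0.55 × 0.5000 = 0.2750
d₁ = [ln(350/352) + (0.022 − 0.016 + 0.55²/2)·0.25] / 0.2750 = [-0.0057 + 0.0393] / 0.2750 = 0.1222 ⇒ 0.12
√T = √0.25 = 0.5000
φ(d₁) = φ(0.12) = 0.3961
e^(−qT) = e^(−0.016·0.25) = 0.9960
vega = S·e^(−qT)·φ(d₁)·√T = 350·0.9960·0.3961·0.5000 = 69.0402
(Call and put vega coincide under Black-Scholes.)

69.04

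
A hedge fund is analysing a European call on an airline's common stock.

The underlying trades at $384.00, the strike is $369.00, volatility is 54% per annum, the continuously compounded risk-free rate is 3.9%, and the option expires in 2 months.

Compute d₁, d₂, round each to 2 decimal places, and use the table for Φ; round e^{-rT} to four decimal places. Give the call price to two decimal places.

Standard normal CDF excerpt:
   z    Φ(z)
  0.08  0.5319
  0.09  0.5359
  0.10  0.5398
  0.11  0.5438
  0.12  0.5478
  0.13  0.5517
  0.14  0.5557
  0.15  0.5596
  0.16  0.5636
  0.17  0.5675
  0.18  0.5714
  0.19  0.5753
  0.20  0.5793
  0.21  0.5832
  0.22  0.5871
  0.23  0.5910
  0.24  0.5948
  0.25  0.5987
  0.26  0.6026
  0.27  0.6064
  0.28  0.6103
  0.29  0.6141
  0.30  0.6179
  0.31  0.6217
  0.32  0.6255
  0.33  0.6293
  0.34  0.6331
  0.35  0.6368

$42.30

σ√T = 0.54 × 0.4082 = 0.2205
ln(S/K) + (r + σ²/2)T = ln(384/369) + (0.039 + 0.54²/2)·0.1667 = 0.0398 + 0.0308 = 0.0706
d₁ = 0.0706 / 0.2205 = 0.3205 ⇒ 0.32
d₂ = d₁ − σ√T = 0.3205 − 0.2205 = 0.1000 ⇒ 0.10
e^(−rT) = e^(−0.039·0.1667) = 0.9935
N(d₁) = N(0.32) = 0.6255;  N(d₂) = N(0.10) = 0.5398
C = 384·0.6255 − 369·0.9935·0.5398 = 240.1920 − 197.8915 = 42.3005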